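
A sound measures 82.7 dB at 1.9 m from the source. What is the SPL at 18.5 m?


Given values:
  SPL1 = 82.7 dB, r1 = 1.9 m, r2 = 18.5 m
Formula: SPL2 = SPL1 - 20 * log10(r2 / r1)
Compute ratio: r2 / r1 = 18.5 / 1.9 = 9.7368
Compute log10: log10(9.7368) = 0.988416
Compute drop: 20 * 0.988416 = 19.7683
SPL2 = 82.7 - 19.7683 = 62.93

62.93 dB


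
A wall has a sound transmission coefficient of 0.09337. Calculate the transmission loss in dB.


Given values:
  tau = 0.09337
Formula: TL = 10 * log10(1 / tau)
Compute 1 / tau = 1 / 0.09337 = 10.7101
Compute log10(10.7101) = 1.029794
TL = 10 * 1.029794 = 10.3

10.3 dB


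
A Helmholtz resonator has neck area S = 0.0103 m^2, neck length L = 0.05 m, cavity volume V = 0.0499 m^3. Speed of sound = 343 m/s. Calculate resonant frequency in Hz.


Given values:
  S = 0.0103 m^2, L = 0.05 m, V = 0.0499 m^3, c = 343 m/s
Formula: f = (c / (2*pi)) * sqrt(S / (V * L))
Compute V * L = 0.0499 * 0.05 = 0.002495
Compute S / (V * L) = 0.0103 / 0.002495 = 4.1283
Compute sqrt(4.1283) = 2.031822
Compute c / (2*pi) = 343 / 6.283185 = 54.590148
f = 54.590148 * 2.031822 = 110.92

110.92 Hz


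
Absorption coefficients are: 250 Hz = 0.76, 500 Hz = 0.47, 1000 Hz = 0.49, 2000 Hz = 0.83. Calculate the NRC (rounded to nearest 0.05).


Given values:
  a_250 = 0.76, a_500 = 0.47
  a_1000 = 0.49, a_2000 = 0.83
Formula: NRC = (a250 + a500 + a1000 + a2000) / 4
Sum = 0.76 + 0.47 + 0.49 + 0.83 = 2.55
NRC = 2.55 / 4 = 0.6375
Rounded to nearest 0.05: 0.65

0.65


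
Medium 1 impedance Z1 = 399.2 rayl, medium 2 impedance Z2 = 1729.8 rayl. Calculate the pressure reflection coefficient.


Given values:
  Z1 = 399.2 rayl, Z2 = 1729.8 rayl
Formula: R = (Z2 - Z1) / (Z2 + Z1)
Numerator: Z2 - Z1 = 1729.8 - 399.2 = 1330.6
Denominator: Z2 + Z1 = 1729.8 + 399.2 = 2129.0
R = 1330.6 / 2129.0 = 0.625

0.625


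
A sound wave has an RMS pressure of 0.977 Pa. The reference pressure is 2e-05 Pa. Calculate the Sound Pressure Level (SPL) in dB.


Given values:
  p = 0.977 Pa
  p_ref = 2e-05 Pa
Formula: SPL = 20 * log10(p / p_ref)
Compute ratio: p / p_ref = 0.977 / 2e-05 = 48850
Compute log10: log10(48850) = 4.688865
Multiply: SPL = 20 * 4.688865 = 93.78

93.78 dB


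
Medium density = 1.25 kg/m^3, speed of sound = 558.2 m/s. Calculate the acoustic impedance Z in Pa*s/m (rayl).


Given values:
  rho = 1.25 kg/m^3
  c = 558.2 m/s
Formula: Z = rho * c
Z = 1.25 * 558.2
Z = 697.75

697.75 rayl


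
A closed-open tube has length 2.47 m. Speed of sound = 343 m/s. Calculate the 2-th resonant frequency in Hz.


Given values:
  Tube type: closed-open, L = 2.47 m, c = 343 m/s, n = 2
Formula: f_n = (2n - 1) * c / (4 * L)
Compute 2n - 1 = 2*2 - 1 = 3
Compute 4 * L = 4 * 2.47 = 9.88
f = 3 * 343 / 9.88
f = 104.15

104.15 Hz


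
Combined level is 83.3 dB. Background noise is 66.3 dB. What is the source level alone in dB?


Given values:
  L_total = 83.3 dB, L_bg = 66.3 dB
Formula: L_source = 10 * log10(10^(L_total/10) - 10^(L_bg/10))
Convert to linear:
  10^(83.3/10) = 213796208.9502
  10^(66.3/10) = 4265795.188
Difference: 213796208.9502 - 4265795.188 = 209530413.7622
L_source = 10 * log10(209530413.7622) = 83.21

83.21 dB


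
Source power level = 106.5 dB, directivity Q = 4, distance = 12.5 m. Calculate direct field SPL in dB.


Given values:
  Lw = 106.5 dB, Q = 4, r = 12.5 m
Formula: SPL = Lw + 10 * log10(Q / (4 * pi * r^2))
Compute 4 * pi * r^2 = 4 * pi * 12.5^2 = 1963.4954
Compute Q / denom = 4 / 1963.4954 = 0.00203718
Compute 10 * log10(0.00203718) = -26.9097
SPL = 106.5 + (-26.9097) = 79.59

79.59 dB


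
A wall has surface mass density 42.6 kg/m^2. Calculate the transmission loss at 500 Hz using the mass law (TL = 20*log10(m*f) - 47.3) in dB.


Given values:
  m = 42.6 kg/m^2, f = 500 Hz
Formula: TL = 20 * log10(m * f) - 47.3
Compute m * f = 42.6 * 500 = 21300.0
Compute log10(21300.0) = 4.32838
Compute 20 * 4.32838 = 86.5676
TL = 86.5676 - 47.3 = 39.27

39.27 dB


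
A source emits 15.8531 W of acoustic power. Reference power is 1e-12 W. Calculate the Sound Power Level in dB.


Given values:
  W = 15.8531 W
  W_ref = 1e-12 W
Formula: SWL = 10 * log10(W / W_ref)
Compute ratio: W / W_ref = 15853100000000
Compute log10: log10(15853100000000) = 13.200114
Multiply: SWL = 10 * 13.200114 = 132.0

132.0 dB


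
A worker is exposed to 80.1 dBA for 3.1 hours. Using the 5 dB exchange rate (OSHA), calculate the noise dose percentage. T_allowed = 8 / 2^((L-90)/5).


Given values:
  L = 80.1 dBA, T = 3.1 hours
Formula: T_allowed = 8 / 2^((L - 90) / 5)
Compute exponent: (80.1 - 90) / 5 = -1.98
Compute 2^(-1.98) = 0.25349
T_allowed = 8 / 0.25349 = 31.55943 hours
Dose = (T / T_allowed) * 100
Dose = (3.1 / 31.55943) * 100 = 9.82

9.82 %


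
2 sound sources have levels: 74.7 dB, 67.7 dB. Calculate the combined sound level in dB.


Formula: L_total = 10 * log10( sum(10^(Li/10)) )
  Source 1: 10^(74.7/10) = 29512092.2667
  Source 2: 10^(67.7/10) = 5888436.5536
Sum of linear values = 35400528.8203
L_total = 10 * log10(35400528.8203) = 75.49

75.49 dB


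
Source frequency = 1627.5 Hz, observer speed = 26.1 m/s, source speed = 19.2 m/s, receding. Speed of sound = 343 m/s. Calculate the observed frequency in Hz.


Given values:
  f_s = 1627.5 Hz, v_o = 26.1 m/s, v_s = 19.2 m/s
  Direction: receding
Formula: f_o = f_s * (c - v_o) / (c + v_s)
Numerator: c - v_o = 343 - 26.1 = 316.9
Denominator: c + v_s = 343 + 19.2 = 362.2
f_o = 1627.5 * 316.9 / 362.2 = 1423.95

1423.95 Hz


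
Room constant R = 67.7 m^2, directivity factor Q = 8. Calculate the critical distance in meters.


Given values:
  R = 67.7 m^2, Q = 8
Formula: d_c = 0.141 * sqrt(Q * R)
Compute Q * R = 8 * 67.7 = 541.6
Compute sqrt(541.6) = 23.2723
d_c = 0.141 * 23.2723 = 3.281

3.281 m


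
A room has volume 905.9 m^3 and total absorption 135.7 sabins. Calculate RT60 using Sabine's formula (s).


Given values:
  V = 905.9 m^3
  A = 135.7 sabins
Formula: RT60 = 0.161 * V / A
Numerator: 0.161 * 905.9 = 145.8499
RT60 = 145.8499 / 135.7 = 1.075

1.075 s


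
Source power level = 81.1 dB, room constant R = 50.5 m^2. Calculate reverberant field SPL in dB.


Given values:
  Lw = 81.1 dB, R = 50.5 m^2
Formula: SPL = Lw + 10 * log10(4 / R)
Compute 4 / R = 4 / 50.5 = 0.079208
Compute 10 * log10(0.079208) = -11.0123
SPL = 81.1 + (-11.0123) = 70.09

70.09 dB


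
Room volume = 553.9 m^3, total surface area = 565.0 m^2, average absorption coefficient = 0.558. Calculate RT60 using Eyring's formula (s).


Given values:
  V = 553.9 m^3, S = 565.0 m^2, alpha = 0.558
Formula: RT60 = 0.161 * V / (-S * ln(1 - alpha))
Compute ln(1 - 0.558) = ln(0.442) = -0.816445
Denominator: -565.0 * -0.816445 = 461.2914
Numerator: 0.161 * 553.9 = 89.1779
RT60 = 89.1779 / 461.2914 = 0.193

0.193 s


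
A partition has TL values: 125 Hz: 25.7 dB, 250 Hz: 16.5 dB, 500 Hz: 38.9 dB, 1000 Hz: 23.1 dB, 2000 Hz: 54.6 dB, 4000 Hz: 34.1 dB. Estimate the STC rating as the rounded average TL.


Given TL values at each frequency:
  125 Hz: 25.7 dB
  250 Hz: 16.5 dB
  500 Hz: 38.9 dB
  1000 Hz: 23.1 dB
  2000 Hz: 54.6 dB
  4000 Hz: 34.1 dB
Formula: STC ~ round(average of TL values)
Sum = 25.7 + 16.5 + 38.9 + 23.1 + 54.6 + 34.1 = 192.9
Average = 192.9 / 6 = 32.15
Rounded: 32

32


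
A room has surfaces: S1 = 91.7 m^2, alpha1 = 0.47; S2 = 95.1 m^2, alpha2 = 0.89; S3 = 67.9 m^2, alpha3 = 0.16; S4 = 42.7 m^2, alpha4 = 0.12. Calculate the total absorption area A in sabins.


Given surfaces:
  Surface 1: 91.7 * 0.47 = 43.099
  Surface 2: 95.1 * 0.89 = 84.639
  Surface 3: 67.9 * 0.16 = 10.864
  Surface 4: 42.7 * 0.12 = 5.124
Formula: A = sum(Si * alpha_i)
A = 43.099 + 84.639 + 10.864 + 5.124
A = 143.73

143.73 sabins


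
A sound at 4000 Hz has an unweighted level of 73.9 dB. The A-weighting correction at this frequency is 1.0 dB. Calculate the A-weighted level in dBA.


Given values:
  SPL = 73.9 dB
  A-weighting at 4000 Hz = 1.0 dB
Formula: L_A = SPL + A_weight
L_A = 73.9 + (1.0)
L_A = 74.9

74.9 dBA


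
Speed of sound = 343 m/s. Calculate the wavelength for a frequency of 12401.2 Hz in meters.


Given values:
  c = 343 m/s, f = 12401.2 Hz
Formula: lambda = c / f
lambda = 343 / 12401.2
lambda = 0.0277

0.0277 m


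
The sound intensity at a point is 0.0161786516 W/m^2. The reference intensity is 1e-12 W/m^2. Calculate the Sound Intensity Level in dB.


Given values:
  I = 0.0161786516 W/m^2
  I_ref = 1e-12 W/m^2
Formula: SIL = 10 * log10(I / I_ref)
Compute ratio: I / I_ref = 16178651600
Compute log10: log10(16178651600) = 10.208942
Multiply: SIL = 10 * 10.208942 = 102.09

102.09 dB


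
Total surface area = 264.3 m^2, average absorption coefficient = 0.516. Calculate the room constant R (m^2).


Given values:
  S = 264.3 m^2, alpha = 0.516
Formula: R = S * alpha / (1 - alpha)
Numerator: 264.3 * 0.516 = 136.3788
Denominator: 1 - 0.516 = 0.484
R = 136.3788 / 0.484 = 281.77

281.77 m^2


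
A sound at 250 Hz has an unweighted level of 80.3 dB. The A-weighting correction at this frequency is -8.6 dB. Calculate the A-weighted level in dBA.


Given values:
  SPL = 80.3 dB
  A-weighting at 250 Hz = -8.6 dB
Formula: L_A = SPL + A_weight
L_A = 80.3 + (-8.6)
L_A = 71.7

71.7 dBA


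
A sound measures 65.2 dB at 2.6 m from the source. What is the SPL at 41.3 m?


Given values:
  SPL1 = 65.2 dB, r1 = 2.6 m, r2 = 41.3 m
Formula: SPL2 = SPL1 - 20 * log10(r2 / r1)
Compute ratio: r2 / r1 = 41.3 / 2.6 = 15.8846
Compute log10: log10(15.8846) = 1.200976
Compute drop: 20 * 1.200976 = 24.0195
SPL2 = 65.2 - 24.0195 = 41.18

41.18 dB


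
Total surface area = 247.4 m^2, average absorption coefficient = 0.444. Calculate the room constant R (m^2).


Given values:
  S = 247.4 m^2, alpha = 0.444
Formula: R = S * alpha / (1 - alpha)
Numerator: 247.4 * 0.444 = 109.8456
Denominator: 1 - 0.444 = 0.556
R = 109.8456 / 0.556 = 197.56

197.56 m^2


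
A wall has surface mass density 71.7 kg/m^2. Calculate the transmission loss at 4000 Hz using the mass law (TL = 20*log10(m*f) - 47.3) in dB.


Given values:
  m = 71.7 kg/m^2, f = 4000 Hz
Formula: TL = 20 * log10(m * f) - 47.3
Compute m * f = 71.7 * 4000 = 286800.0
Compute log10(286800.0) = 5.457579
Compute 20 * 5.457579 = 109.1516
TL = 109.1516 - 47.3 = 61.85

61.85 dB


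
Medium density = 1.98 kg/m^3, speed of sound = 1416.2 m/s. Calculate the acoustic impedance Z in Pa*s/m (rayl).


Given values:
  rho = 1.98 kg/m^3
  c = 1416.2 m/s
Formula: Z = rho * c
Z = 1.98 * 1416.2
Z = 2804.08

2804.08 rayl


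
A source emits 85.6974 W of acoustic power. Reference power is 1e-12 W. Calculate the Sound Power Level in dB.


Given values:
  W = 85.6974 W
  W_ref = 1e-12 W
Formula: SWL = 10 * log10(W / W_ref)
Compute ratio: W / W_ref = 85697400000000
Compute log10: log10(85697400000000) = 13.932968
Multiply: SWL = 10 * 13.932968 = 139.33

139.33 dB


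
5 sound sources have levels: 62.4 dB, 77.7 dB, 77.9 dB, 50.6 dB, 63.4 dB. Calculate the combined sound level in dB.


Formula: L_total = 10 * log10( sum(10^(Li/10)) )
  Source 1: 10^(62.4/10) = 1737800.8287
  Source 2: 10^(77.7/10) = 58884365.5356
  Source 3: 10^(77.9/10) = 61659500.1861
  Source 4: 10^(50.6/10) = 114815.3621
  Source 5: 10^(63.4/10) = 2187761.6239
Sum of linear values = 124584243.5364
L_total = 10 * log10(124584243.5364) = 80.95

80.95 dB


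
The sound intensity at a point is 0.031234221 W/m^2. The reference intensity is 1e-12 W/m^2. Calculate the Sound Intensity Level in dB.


Given values:
  I = 0.031234221 W/m^2
  I_ref = 1e-12 W/m^2
Formula: SIL = 10 * log10(I / I_ref)
Compute ratio: I / I_ref = 31234221000
Compute log10: log10(31234221000) = 10.494631
Multiply: SIL = 10 * 10.494631 = 104.95

104.95 dB


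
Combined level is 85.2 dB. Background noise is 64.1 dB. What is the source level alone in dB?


Given values:
  L_total = 85.2 dB, L_bg = 64.1 dB
Formula: L_source = 10 * log10(10^(L_total/10) - 10^(L_bg/10))
Convert to linear:
  10^(85.2/10) = 331131121.4826
  10^(64.1/10) = 2570395.7828
Difference: 331131121.4826 - 2570395.7828 = 328560725.6998
L_source = 10 * log10(328560725.6998) = 85.17

85.17 dB


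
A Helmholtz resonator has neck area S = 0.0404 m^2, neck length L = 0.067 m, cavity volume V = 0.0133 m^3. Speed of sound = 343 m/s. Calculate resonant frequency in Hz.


Given values:
  S = 0.0404 m^2, L = 0.067 m, V = 0.0133 m^3, c = 343 m/s
Formula: f = (c / (2*pi)) * sqrt(S / (V * L))
Compute V * L = 0.0133 * 0.067 = 0.0008911
Compute S / (V * L) = 0.0404 / 0.0008911 = 45.3372
Compute sqrt(45.3372) = 6.73329
Compute c / (2*pi) = 343 / 6.283185 = 54.590148
f = 54.590148 * 6.73329 = 367.57

367.57 Hz


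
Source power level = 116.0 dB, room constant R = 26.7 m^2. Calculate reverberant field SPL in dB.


Given values:
  Lw = 116.0 dB, R = 26.7 m^2
Formula: SPL = Lw + 10 * log10(4 / R)
Compute 4 / R = 4 / 26.7 = 0.149813
Compute 10 * log10(0.149813) = -8.2445
SPL = 116.0 + (-8.2445) = 107.76

107.76 dB


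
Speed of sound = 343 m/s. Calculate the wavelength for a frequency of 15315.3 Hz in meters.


Given values:
  c = 343 m/s, f = 15315.3 Hz
Formula: lambda = c / f
lambda = 343 / 15315.3
lambda = 0.0224

0.0224 m


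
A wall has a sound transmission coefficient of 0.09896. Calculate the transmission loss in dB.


Given values:
  tau = 0.09896
Formula: TL = 10 * log10(1 / tau)
Compute 1 / tau = 1 / 0.09896 = 10.1051
Compute log10(10.1051) = 1.004541
TL = 10 * 1.004541 = 10.05

10.05 dB


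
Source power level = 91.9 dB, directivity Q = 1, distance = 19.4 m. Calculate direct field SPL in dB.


Given values:
  Lw = 91.9 dB, Q = 1, r = 19.4 m
Formula: SPL = Lw + 10 * log10(Q / (4 * pi * r^2))
Compute 4 * pi * r^2 = 4 * pi * 19.4^2 = 4729.4792
Compute Q / denom = 1 / 4729.4792 = 0.00021144
Compute 10 * log10(0.00021144) = -36.7481
SPL = 91.9 + (-36.7481) = 55.15

55.15 dB


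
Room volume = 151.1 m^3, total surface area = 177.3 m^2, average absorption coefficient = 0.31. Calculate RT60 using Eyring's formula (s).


Given values:
  V = 151.1 m^3, S = 177.3 m^2, alpha = 0.31
Formula: RT60 = 0.161 * V / (-S * ln(1 - alpha))
Compute ln(1 - 0.31) = ln(0.69) = -0.371064
Denominator: -177.3 * -0.371064 = 65.7896
Numerator: 0.161 * 151.1 = 24.3271
RT60 = 24.3271 / 65.7896 = 0.37

0.37 s


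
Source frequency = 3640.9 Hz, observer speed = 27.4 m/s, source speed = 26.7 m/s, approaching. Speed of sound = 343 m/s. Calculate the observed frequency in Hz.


Given values:
  f_s = 3640.9 Hz, v_o = 27.4 m/s, v_s = 26.7 m/s
  Direction: approaching
Formula: f_o = f_s * (c + v_o) / (c - v_s)
Numerator: c + v_o = 343 + 27.4 = 370.4
Denominator: c - v_s = 343 - 26.7 = 316.3
f_o = 3640.9 * 370.4 / 316.3 = 4263.64

4263.64 Hz


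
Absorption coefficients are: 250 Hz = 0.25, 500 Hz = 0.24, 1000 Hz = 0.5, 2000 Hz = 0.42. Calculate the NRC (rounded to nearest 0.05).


Given values:
  a_250 = 0.25, a_500 = 0.24
  a_1000 = 0.5, a_2000 = 0.42
Formula: NRC = (a250 + a500 + a1000 + a2000) / 4
Sum = 0.25 + 0.24 + 0.5 + 0.42 = 1.41
NRC = 1.41 / 4 = 0.3525
Rounded to nearest 0.05: 0.35

0.35


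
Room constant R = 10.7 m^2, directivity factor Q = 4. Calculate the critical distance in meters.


Given values:
  R = 10.7 m^2, Q = 4
Formula: d_c = 0.141 * sqrt(Q * R)
Compute Q * R = 4 * 10.7 = 42.8
Compute sqrt(42.8) = 6.5422
d_c = 0.141 * 6.5422 = 0.922

0.922 m


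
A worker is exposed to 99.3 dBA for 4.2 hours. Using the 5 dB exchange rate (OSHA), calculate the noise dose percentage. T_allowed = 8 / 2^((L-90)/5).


Given values:
  L = 99.3 dBA, T = 4.2 hours
Formula: T_allowed = 8 / 2^((L - 90) / 5)
Compute exponent: (99.3 - 90) / 5 = 1.86
Compute 2^(1.86) = 3.630077
T_allowed = 8 / 3.630077 = 2.20381 hours
Dose = (T / T_allowed) * 100
Dose = (4.2 / 2.20381) * 100 = 190.58

190.58 %


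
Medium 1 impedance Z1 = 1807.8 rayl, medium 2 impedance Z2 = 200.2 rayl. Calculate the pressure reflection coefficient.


Given values:
  Z1 = 1807.8 rayl, Z2 = 200.2 rayl
Formula: R = (Z2 - Z1) / (Z2 + Z1)
Numerator: Z2 - Z1 = 200.2 - 1807.8 = -1607.6
Denominator: Z2 + Z1 = 200.2 + 1807.8 = 2008.0
R = -1607.6 / 2008.0 = -0.8006

-0.8006


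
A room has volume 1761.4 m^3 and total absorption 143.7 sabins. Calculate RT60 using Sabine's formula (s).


Given values:
  V = 1761.4 m^3
  A = 143.7 sabins
Formula: RT60 = 0.161 * V / A
Numerator: 0.161 * 1761.4 = 283.5854
RT60 = 283.5854 / 143.7 = 1.973

1.973 s


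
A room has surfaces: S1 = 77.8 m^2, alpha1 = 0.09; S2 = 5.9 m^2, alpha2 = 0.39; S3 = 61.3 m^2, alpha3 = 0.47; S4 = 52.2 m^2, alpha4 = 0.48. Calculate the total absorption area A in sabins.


Given surfaces:
  Surface 1: 77.8 * 0.09 = 7.002
  Surface 2: 5.9 * 0.39 = 2.301
  Surface 3: 61.3 * 0.47 = 28.811
  Surface 4: 52.2 * 0.48 = 25.056
Formula: A = sum(Si * alpha_i)
A = 7.002 + 2.301 + 28.811 + 25.056
A = 63.17

63.17 sabins


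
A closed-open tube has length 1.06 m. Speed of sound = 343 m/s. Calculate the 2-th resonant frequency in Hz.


Given values:
  Tube type: closed-open, L = 1.06 m, c = 343 m/s, n = 2
Formula: f_n = (2n - 1) * c / (4 * L)
Compute 2n - 1 = 2*2 - 1 = 3
Compute 4 * L = 4 * 1.06 = 4.24
f = 3 * 343 / 4.24
f = 242.69

242.69 Hz


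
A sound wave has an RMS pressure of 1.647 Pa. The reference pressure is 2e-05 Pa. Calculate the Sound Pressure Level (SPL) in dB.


Given values:
  p = 1.647 Pa
  p_ref = 2e-05 Pa
Formula: SPL = 20 * log10(p / p_ref)
Compute ratio: p / p_ref = 1.647 / 2e-05 = 82350
Compute log10: log10(82350) = 4.915664
Multiply: SPL = 20 * 4.915664 = 98.31

98.31 dB


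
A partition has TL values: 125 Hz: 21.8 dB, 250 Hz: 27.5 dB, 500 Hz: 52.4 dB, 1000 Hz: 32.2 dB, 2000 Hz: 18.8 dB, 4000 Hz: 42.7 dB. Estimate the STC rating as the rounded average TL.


Given TL values at each frequency:
  125 Hz: 21.8 dB
  250 Hz: 27.5 dB
  500 Hz: 52.4 dB
  1000 Hz: 32.2 dB
  2000 Hz: 18.8 dB
  4000 Hz: 42.7 dB
Formula: STC ~ round(average of TL values)
Sum = 21.8 + 27.5 + 52.4 + 32.2 + 18.8 + 42.7 = 195.4
Average = 195.4 / 6 = 32.57
Rounded: 33

33


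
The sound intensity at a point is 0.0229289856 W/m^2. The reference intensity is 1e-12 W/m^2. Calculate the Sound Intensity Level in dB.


Given values:
  I = 0.0229289856 W/m^2
  I_ref = 1e-12 W/m^2
Formula: SIL = 10 * log10(I / I_ref)
Compute ratio: I / I_ref = 22928985600
Compute log10: log10(22928985600) = 10.360385
Multiply: SIL = 10 * 10.360385 = 103.6

103.6 dB


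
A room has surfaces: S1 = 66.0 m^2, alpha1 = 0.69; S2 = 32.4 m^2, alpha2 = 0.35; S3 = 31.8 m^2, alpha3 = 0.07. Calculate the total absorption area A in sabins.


Given surfaces:
  Surface 1: 66.0 * 0.69 = 45.54
  Surface 2: 32.4 * 0.35 = 11.34
  Surface 3: 31.8 * 0.07 = 2.226
Formula: A = sum(Si * alpha_i)
A = 45.54 + 11.34 + 2.226
A = 59.11

59.11 sabins


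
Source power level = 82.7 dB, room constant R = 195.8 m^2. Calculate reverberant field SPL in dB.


Given values:
  Lw = 82.7 dB, R = 195.8 m^2
Formula: SPL = Lw + 10 * log10(4 / R)
Compute 4 / R = 4 / 195.8 = 0.020429
Compute 10 * log10(0.020429) = -16.8975
SPL = 82.7 + (-16.8975) = 65.8

65.8 dB


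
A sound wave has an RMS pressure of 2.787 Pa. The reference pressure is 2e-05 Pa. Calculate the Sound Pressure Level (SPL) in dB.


Given values:
  p = 2.787 Pa
  p_ref = 2e-05 Pa
Formula: SPL = 20 * log10(p / p_ref)
Compute ratio: p / p_ref = 2.787 / 2e-05 = 139350
Compute log10: log10(139350) = 5.144107
Multiply: SPL = 20 * 5.144107 = 102.88

102.88 dB


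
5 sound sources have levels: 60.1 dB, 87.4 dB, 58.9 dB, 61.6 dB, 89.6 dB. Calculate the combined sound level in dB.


Formula: L_total = 10 * log10( sum(10^(Li/10)) )
  Source 1: 10^(60.1/10) = 1023292.9923
  Source 2: 10^(87.4/10) = 549540873.8576
  Source 3: 10^(58.9/10) = 776247.1166
  Source 4: 10^(61.6/10) = 1445439.7707
  Source 5: 10^(89.6/10) = 912010839.3559
Sum of linear values = 1464796693.0931
L_total = 10 * log10(1464796693.0931) = 91.66

91.66 dB


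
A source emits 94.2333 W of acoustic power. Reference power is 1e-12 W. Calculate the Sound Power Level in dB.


Given values:
  W = 94.2333 W
  W_ref = 1e-12 W
Formula: SWL = 10 * log10(W / W_ref)
Compute ratio: W / W_ref = 94233300000000
Compute log10: log10(94233300000000) = 13.974204
Multiply: SWL = 10 * 13.974204 = 139.74

139.74 dB


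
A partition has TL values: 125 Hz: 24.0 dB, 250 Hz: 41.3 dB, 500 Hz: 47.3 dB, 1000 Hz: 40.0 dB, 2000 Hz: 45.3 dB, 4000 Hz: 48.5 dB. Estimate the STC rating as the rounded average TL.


Given TL values at each frequency:
  125 Hz: 24.0 dB
  250 Hz: 41.3 dB
  500 Hz: 47.3 dB
  1000 Hz: 40.0 dB
  2000 Hz: 45.3 dB
  4000 Hz: 48.5 dB
Formula: STC ~ round(average of TL values)
Sum = 24.0 + 41.3 + 47.3 + 40.0 + 45.3 + 48.5 = 246.4
Average = 246.4 / 6 = 41.07
Rounded: 41

41


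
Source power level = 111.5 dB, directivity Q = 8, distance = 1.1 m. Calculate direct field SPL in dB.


Given values:
  Lw = 111.5 dB, Q = 8, r = 1.1 m
Formula: SPL = Lw + 10 * log10(Q / (4 * pi * r^2))
Compute 4 * pi * r^2 = 4 * pi * 1.1^2 = 15.2053
Compute Q / denom = 8 / 15.2053 = 0.52613234
Compute 10 * log10(0.52613234) = -2.7891
SPL = 111.5 + (-2.7891) = 108.71

108.71 dB


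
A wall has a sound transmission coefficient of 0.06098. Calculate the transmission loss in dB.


Given values:
  tau = 0.06098
Formula: TL = 10 * log10(1 / tau)
Compute 1 / tau = 1 / 0.06098 = 16.3988
Compute log10(16.3988) = 1.214812
TL = 10 * 1.214812 = 12.15

12.15 dB


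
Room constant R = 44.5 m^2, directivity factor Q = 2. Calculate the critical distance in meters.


Given values:
  R = 44.5 m^2, Q = 2
Formula: d_c = 0.141 * sqrt(Q * R)
Compute Q * R = 2 * 44.5 = 89.0
Compute sqrt(89.0) = 9.434
d_c = 0.141 * 9.434 = 1.33

1.33 m


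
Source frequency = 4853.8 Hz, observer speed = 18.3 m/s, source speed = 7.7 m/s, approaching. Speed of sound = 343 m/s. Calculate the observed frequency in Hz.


Given values:
  f_s = 4853.8 Hz, v_o = 18.3 m/s, v_s = 7.7 m/s
  Direction: approaching
Formula: f_o = f_s * (c + v_o) / (c - v_s)
Numerator: c + v_o = 343 + 18.3 = 361.3
Denominator: c - v_s = 343 - 7.7 = 335.3
f_o = 4853.8 * 361.3 / 335.3 = 5230.18

5230.18 Hz


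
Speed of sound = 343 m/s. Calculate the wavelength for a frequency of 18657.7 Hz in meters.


Given values:
  c = 343 m/s, f = 18657.7 Hz
Formula: lambda = c / f
lambda = 343 / 18657.7
lambda = 0.0184

0.0184 m


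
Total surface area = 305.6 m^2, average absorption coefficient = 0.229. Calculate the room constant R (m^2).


Given values:
  S = 305.6 m^2, alpha = 0.229
Formula: R = S * alpha / (1 - alpha)
Numerator: 305.6 * 0.229 = 69.9824
Denominator: 1 - 0.229 = 0.771
R = 69.9824 / 0.771 = 90.77

90.77 m^2


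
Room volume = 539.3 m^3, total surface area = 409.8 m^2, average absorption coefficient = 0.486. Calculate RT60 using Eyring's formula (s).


Given values:
  V = 539.3 m^3, S = 409.8 m^2, alpha = 0.486
Formula: RT60 = 0.161 * V / (-S * ln(1 - alpha))
Compute ln(1 - 0.486) = ln(0.514) = -0.665532
Denominator: -409.8 * -0.665532 = 272.735
Numerator: 0.161 * 539.3 = 86.8273
RT60 = 86.8273 / 272.735 = 0.318

0.318 s


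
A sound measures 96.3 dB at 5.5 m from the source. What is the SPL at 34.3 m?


Given values:
  SPL1 = 96.3 dB, r1 = 5.5 m, r2 = 34.3 m
Formula: SPL2 = SPL1 - 20 * log10(r2 / r1)
Compute ratio: r2 / r1 = 34.3 / 5.5 = 6.2364
Compute log10: log10(6.2364) = 0.794934
Compute drop: 20 * 0.794934 = 15.8987
SPL2 = 96.3 - 15.8987 = 80.4

80.4 dB


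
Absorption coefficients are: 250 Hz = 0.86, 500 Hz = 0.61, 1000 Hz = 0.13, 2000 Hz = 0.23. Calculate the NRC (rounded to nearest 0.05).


Given values:
  a_250 = 0.86, a_500 = 0.61
  a_1000 = 0.13, a_2000 = 0.23
Formula: NRC = (a250 + a500 + a1000 + a2000) / 4
Sum = 0.86 + 0.61 + 0.13 + 0.23 = 1.83
NRC = 1.83 / 4 = 0.4575
Rounded to nearest 0.05: 0.45

0.45


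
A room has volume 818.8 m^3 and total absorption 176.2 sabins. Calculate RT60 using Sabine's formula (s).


Given values:
  V = 818.8 m^3
  A = 176.2 sabins
Formula: RT60 = 0.161 * V / A
Numerator: 0.161 * 818.8 = 131.8268
RT60 = 131.8268 / 176.2 = 0.748

0.748 s


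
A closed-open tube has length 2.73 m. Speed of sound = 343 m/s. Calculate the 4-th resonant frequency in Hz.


Given values:
  Tube type: closed-open, L = 2.73 m, c = 343 m/s, n = 4
Formula: f_n = (2n - 1) * c / (4 * L)
Compute 2n - 1 = 2*4 - 1 = 7
Compute 4 * L = 4 * 2.73 = 10.92
f = 7 * 343 / 10.92
f = 219.87

219.87 Hz


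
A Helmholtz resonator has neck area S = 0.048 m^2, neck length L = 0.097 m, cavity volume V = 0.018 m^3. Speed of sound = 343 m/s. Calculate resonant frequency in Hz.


Given values:
  S = 0.048 m^2, L = 0.097 m, V = 0.018 m^3, c = 343 m/s
Formula: f = (c / (2*pi)) * sqrt(S / (V * L))
Compute V * L = 0.018 * 0.097 = 0.001746
Compute S / (V * L) = 0.048 / 0.001746 = 27.4914
Compute sqrt(27.4914) = 5.243224
Compute c / (2*pi) = 343 / 6.283185 = 54.590148
f = 54.590148 * 5.243224 = 286.23

286.23 Hz


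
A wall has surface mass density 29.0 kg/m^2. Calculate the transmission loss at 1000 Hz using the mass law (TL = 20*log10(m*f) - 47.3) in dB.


Given values:
  m = 29.0 kg/m^2, f = 1000 Hz
Formula: TL = 20 * log10(m * f) - 47.3
Compute m * f = 29.0 * 1000 = 29000.0
Compute log10(29000.0) = 4.462398
Compute 20 * 4.462398 = 89.248
TL = 89.248 - 47.3 = 41.95

41.95 dB


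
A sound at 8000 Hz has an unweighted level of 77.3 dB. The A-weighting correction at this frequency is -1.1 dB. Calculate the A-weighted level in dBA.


Given values:
  SPL = 77.3 dB
  A-weighting at 8000 Hz = -1.1 dB
Formula: L_A = SPL + A_weight
L_A = 77.3 + (-1.1)
L_A = 76.2

76.2 dBA


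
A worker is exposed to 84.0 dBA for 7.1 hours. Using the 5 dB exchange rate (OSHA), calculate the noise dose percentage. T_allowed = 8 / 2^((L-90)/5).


Given values:
  L = 84.0 dBA, T = 7.1 hours
Formula: T_allowed = 8 / 2^((L - 90) / 5)
Compute exponent: (84.0 - 90) / 5 = -1.2
Compute 2^(-1.2) = 0.435275
T_allowed = 8 / 0.435275 = 18.379186 hours
Dose = (T / T_allowed) * 100
Dose = (7.1 / 18.379186) * 100 = 38.63

38.63 %


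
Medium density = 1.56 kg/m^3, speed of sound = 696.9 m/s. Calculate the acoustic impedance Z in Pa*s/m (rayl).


Given values:
  rho = 1.56 kg/m^3
  c = 696.9 m/s
Formula: Z = rho * c
Z = 1.56 * 696.9
Z = 1087.16

1087.16 rayl


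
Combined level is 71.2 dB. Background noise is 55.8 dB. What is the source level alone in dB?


Given values:
  L_total = 71.2 dB, L_bg = 55.8 dB
Formula: L_source = 10 * log10(10^(L_total/10) - 10^(L_bg/10))
Convert to linear:
  10^(71.2/10) = 13182567.3856
  10^(55.8/10) = 380189.3963
Difference: 13182567.3856 - 380189.3963 = 12802377.9893
L_source = 10 * log10(12802377.9893) = 71.07

71.07 dB


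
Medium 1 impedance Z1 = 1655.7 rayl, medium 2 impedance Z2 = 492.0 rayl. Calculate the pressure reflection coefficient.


Given values:
  Z1 = 1655.7 rayl, Z2 = 492.0 rayl
Formula: R = (Z2 - Z1) / (Z2 + Z1)
Numerator: Z2 - Z1 = 492.0 - 1655.7 = -1163.7
Denominator: Z2 + Z1 = 492.0 + 1655.7 = 2147.7
R = -1163.7 / 2147.7 = -0.5418

-0.5418


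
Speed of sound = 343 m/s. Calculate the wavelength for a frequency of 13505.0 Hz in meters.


Given values:
  c = 343 m/s, f = 13505.0 Hz
Formula: lambda = c / f
lambda = 343 / 13505.0
lambda = 0.0254

0.0254 m


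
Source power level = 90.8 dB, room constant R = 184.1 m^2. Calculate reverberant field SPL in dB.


Given values:
  Lw = 90.8 dB, R = 184.1 m^2
Formula: SPL = Lw + 10 * log10(4 / R)
Compute 4 / R = 4 / 184.1 = 0.021727
Compute 10 * log10(0.021727) = -16.63
SPL = 90.8 + (-16.63) = 74.17

74.17 dB


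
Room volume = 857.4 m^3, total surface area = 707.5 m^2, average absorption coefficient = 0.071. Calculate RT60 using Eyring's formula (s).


Given values:
  V = 857.4 m^3, S = 707.5 m^2, alpha = 0.071
Formula: RT60 = 0.161 * V / (-S * ln(1 - alpha))
Compute ln(1 - 0.071) = ln(0.929) = -0.073647
Denominator: -707.5 * -0.073647 = 52.1053
Numerator: 0.161 * 857.4 = 138.0414
RT60 = 138.0414 / 52.1053 = 2.649

2.649 s


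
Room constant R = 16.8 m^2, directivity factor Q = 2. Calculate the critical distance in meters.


Given values:
  R = 16.8 m^2, Q = 2
Formula: d_c = 0.141 * sqrt(Q * R)
Compute Q * R = 2 * 16.8 = 33.6
Compute sqrt(33.6) = 5.7966
d_c = 0.141 * 5.7966 = 0.817

0.817 m


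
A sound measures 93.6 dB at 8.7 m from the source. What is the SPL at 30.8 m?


Given values:
  SPL1 = 93.6 dB, r1 = 8.7 m, r2 = 30.8 m
Formula: SPL2 = SPL1 - 20 * log10(r2 / r1)
Compute ratio: r2 / r1 = 30.8 / 8.7 = 3.5402
Compute log10: log10(3.5402) = 0.549028
Compute drop: 20 * 0.549028 = 10.9806
SPL2 = 93.6 - 10.9806 = 82.62

82.62 dB


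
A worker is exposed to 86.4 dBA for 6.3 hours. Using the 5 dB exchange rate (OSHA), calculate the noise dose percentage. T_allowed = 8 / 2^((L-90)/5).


Given values:
  L = 86.4 dBA, T = 6.3 hours
Formula: T_allowed = 8 / 2^((L - 90) / 5)
Compute exponent: (86.4 - 90) / 5 = -0.72
Compute 2^(-0.72) = 0.607097
T_allowed = 8 / 0.607097 = 13.177466 hours
Dose = (T / T_allowed) * 100
Dose = (6.3 / 13.177466) * 100 = 47.81

47.81 %


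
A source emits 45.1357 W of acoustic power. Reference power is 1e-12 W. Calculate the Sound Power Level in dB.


Given values:
  W = 45.1357 W
  W_ref = 1e-12 W
Formula: SWL = 10 * log10(W / W_ref)
Compute ratio: W / W_ref = 45135700000000
Compute log10: log10(45135700000000) = 13.65452
Multiply: SWL = 10 * 13.65452 = 136.55

136.55 dB


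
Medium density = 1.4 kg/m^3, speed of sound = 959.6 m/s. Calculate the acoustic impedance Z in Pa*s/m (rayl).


Given values:
  rho = 1.4 kg/m^3
  c = 959.6 m/s
Formula: Z = rho * c
Z = 1.4 * 959.6
Z = 1343.44

1343.44 rayl


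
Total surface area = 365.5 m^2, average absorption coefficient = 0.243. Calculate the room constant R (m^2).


Given values:
  S = 365.5 m^2, alpha = 0.243
Formula: R = S * alpha / (1 - alpha)
Numerator: 365.5 * 0.243 = 88.8165
Denominator: 1 - 0.243 = 0.757
R = 88.8165 / 0.757 = 117.33

117.33 m^2


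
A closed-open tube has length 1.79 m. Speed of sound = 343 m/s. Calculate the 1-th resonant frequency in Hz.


Given values:
  Tube type: closed-open, L = 1.79 m, c = 343 m/s, n = 1
Formula: f_n = (2n - 1) * c / (4 * L)
Compute 2n - 1 = 2*1 - 1 = 1
Compute 4 * L = 4 * 1.79 = 7.16
f = 1 * 343 / 7.16
f = 47.91

47.91 Hz


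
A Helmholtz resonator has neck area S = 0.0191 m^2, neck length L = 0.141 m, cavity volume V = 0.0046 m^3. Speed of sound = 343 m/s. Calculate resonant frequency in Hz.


Given values:
  S = 0.0191 m^2, L = 0.141 m, V = 0.0046 m^3, c = 343 m/s
Formula: f = (c / (2*pi)) * sqrt(S / (V * L))
Compute V * L = 0.0046 * 0.141 = 0.0006486
Compute S / (V * L) = 0.0191 / 0.0006486 = 29.448
Compute sqrt(29.448) = 5.426601
Compute c / (2*pi) = 343 / 6.283185 = 54.590148
f = 54.590148 * 5.426601 = 296.24

296.24 Hz


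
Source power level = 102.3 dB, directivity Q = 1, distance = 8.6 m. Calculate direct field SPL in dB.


Given values:
  Lw = 102.3 dB, Q = 1, r = 8.6 m
Formula: SPL = Lw + 10 * log10(Q / (4 * pi * r^2))
Compute 4 * pi * r^2 = 4 * pi * 8.6^2 = 929.4088
Compute Q / denom = 1 / 929.4088 = 0.00107595
Compute 10 * log10(0.00107595) = -29.6821
SPL = 102.3 + (-29.6821) = 72.62

72.62 dB


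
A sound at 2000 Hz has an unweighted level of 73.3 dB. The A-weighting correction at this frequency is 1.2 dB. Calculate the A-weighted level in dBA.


Given values:
  SPL = 73.3 dB
  A-weighting at 2000 Hz = 1.2 dB
Formula: L_A = SPL + A_weight
L_A = 73.3 + (1.2)
L_A = 74.5

74.5 dBA


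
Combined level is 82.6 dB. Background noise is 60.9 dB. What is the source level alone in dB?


Given values:
  L_total = 82.6 dB, L_bg = 60.9 dB
Formula: L_source = 10 * log10(10^(L_total/10) - 10^(L_bg/10))
Convert to linear:
  10^(82.6/10) = 181970085.861
  10^(60.9/10) = 1230268.7708
Difference: 181970085.861 - 1230268.7708 = 180739817.0902
L_source = 10 * log10(180739817.0902) = 82.57

82.57 dB


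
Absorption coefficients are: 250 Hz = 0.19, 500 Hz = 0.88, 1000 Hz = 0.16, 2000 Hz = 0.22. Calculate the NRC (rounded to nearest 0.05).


Given values:
  a_250 = 0.19, a_500 = 0.88
  a_1000 = 0.16, a_2000 = 0.22
Formula: NRC = (a250 + a500 + a1000 + a2000) / 4
Sum = 0.19 + 0.88 + 0.16 + 0.22 = 1.45
NRC = 1.45 / 4 = 0.3625
Rounded to nearest 0.05: 0.35

0.35


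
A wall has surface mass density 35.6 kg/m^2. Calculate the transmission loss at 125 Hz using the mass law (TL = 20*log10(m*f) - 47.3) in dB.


Given values:
  m = 35.6 kg/m^2, f = 125 Hz
Formula: TL = 20 * log10(m * f) - 47.3
Compute m * f = 35.6 * 125 = 4450.0
Compute log10(4450.0) = 3.64836
Compute 20 * 3.64836 = 72.9672
TL = 72.9672 - 47.3 = 25.67

25.67 dB


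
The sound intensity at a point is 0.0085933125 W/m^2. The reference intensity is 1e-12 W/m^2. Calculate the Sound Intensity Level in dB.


Given values:
  I = 0.0085933125 W/m^2
  I_ref = 1e-12 W/m^2
Formula: SIL = 10 * log10(I / I_ref)
Compute ratio: I / I_ref = 8593312500
Compute log10: log10(8593312500) = 9.934161
Multiply: SIL = 10 * 9.934161 = 99.34

99.34 dB


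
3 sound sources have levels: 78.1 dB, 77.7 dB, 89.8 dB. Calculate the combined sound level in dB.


Formula: L_total = 10 * log10( sum(10^(Li/10)) )
  Source 1: 10^(78.1/10) = 64565422.9035
  Source 2: 10^(77.7/10) = 58884365.5356
  Source 3: 10^(89.8/10) = 954992586.0214
Sum of linear values = 1078442374.4605
L_total = 10 * log10(1078442374.4605) = 90.33

90.33 dB


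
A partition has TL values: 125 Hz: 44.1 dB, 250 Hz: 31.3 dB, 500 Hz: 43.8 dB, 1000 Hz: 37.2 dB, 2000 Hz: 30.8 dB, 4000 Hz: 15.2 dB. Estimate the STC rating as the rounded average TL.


Given TL values at each frequency:
  125 Hz: 44.1 dB
  250 Hz: 31.3 dB
  500 Hz: 43.8 dB
  1000 Hz: 37.2 dB
  2000 Hz: 30.8 dB
  4000 Hz: 15.2 dB
Formula: STC ~ round(average of TL values)
Sum = 44.1 + 31.3 + 43.8 + 37.2 + 30.8 + 15.2 = 202.4
Average = 202.4 / 6 = 33.73
Rounded: 34

34


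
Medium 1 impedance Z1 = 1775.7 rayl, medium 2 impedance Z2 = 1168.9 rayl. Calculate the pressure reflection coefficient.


Given values:
  Z1 = 1775.7 rayl, Z2 = 1168.9 rayl
Formula: R = (Z2 - Z1) / (Z2 + Z1)
Numerator: Z2 - Z1 = 1168.9 - 1775.7 = -606.8
Denominator: Z2 + Z1 = 1168.9 + 1775.7 = 2944.6
R = -606.8 / 2944.6 = -0.2061

-0.2061


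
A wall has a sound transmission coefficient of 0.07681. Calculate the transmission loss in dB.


Given values:
  tau = 0.07681
Formula: TL = 10 * log10(1 / tau)
Compute 1 / tau = 1 / 0.07681 = 13.0191
Compute log10(13.0191) = 1.114581
TL = 10 * 1.114581 = 11.15

11.15 dB


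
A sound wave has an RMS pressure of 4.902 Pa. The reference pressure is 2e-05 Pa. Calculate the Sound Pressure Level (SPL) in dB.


Given values:
  p = 4.902 Pa
  p_ref = 2e-05 Pa
Formula: SPL = 20 * log10(p / p_ref)
Compute ratio: p / p_ref = 4.902 / 2e-05 = 245100
Compute log10: log10(245100) = 5.389343
Multiply: SPL = 20 * 5.389343 = 107.79

107.79 dB


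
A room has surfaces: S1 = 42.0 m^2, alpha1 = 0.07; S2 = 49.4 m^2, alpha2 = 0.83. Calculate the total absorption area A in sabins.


Given surfaces:
  Surface 1: 42.0 * 0.07 = 2.94
  Surface 2: 49.4 * 0.83 = 41.002
Formula: A = sum(Si * alpha_i)
A = 2.94 + 41.002
A = 43.94

43.94 sabins


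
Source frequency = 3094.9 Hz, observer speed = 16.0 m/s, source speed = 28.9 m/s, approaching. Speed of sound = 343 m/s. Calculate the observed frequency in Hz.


Given values:
  f_s = 3094.9 Hz, v_o = 16.0 m/s, v_s = 28.9 m/s
  Direction: approaching
Formula: f_o = f_s * (c + v_o) / (c - v_s)
Numerator: c + v_o = 343 + 16.0 = 359.0
Denominator: c - v_s = 343 - 28.9 = 314.1
f_o = 3094.9 * 359.0 / 314.1 = 3537.31

3537.31 Hz


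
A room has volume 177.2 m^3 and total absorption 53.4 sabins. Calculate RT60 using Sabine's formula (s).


Given values:
  V = 177.2 m^3
  A = 53.4 sabins
Formula: RT60 = 0.161 * V / A
Numerator: 0.161 * 177.2 = 28.5292
RT60 = 28.5292 / 53.4 = 0.534

0.534 s


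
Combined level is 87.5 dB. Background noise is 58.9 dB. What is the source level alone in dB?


Given values:
  L_total = 87.5 dB, L_bg = 58.9 dB
Formula: L_source = 10 * log10(10^(L_total/10) - 10^(L_bg/10))
Convert to linear:
  10^(87.5/10) = 562341325.1903
  10^(58.9/10) = 776247.1166
Difference: 562341325.1903 - 776247.1166 = 561565078.0737
L_source = 10 * log10(561565078.0737) = 87.49

87.49 dB


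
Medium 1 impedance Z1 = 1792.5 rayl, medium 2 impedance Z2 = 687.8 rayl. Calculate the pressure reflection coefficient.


Given values:
  Z1 = 1792.5 rayl, Z2 = 687.8 rayl
Formula: R = (Z2 - Z1) / (Z2 + Z1)
Numerator: Z2 - Z1 = 687.8 - 1792.5 = -1104.7
Denominator: Z2 + Z1 = 687.8 + 1792.5 = 2480.3
R = -1104.7 / 2480.3 = -0.4454

-0.4454


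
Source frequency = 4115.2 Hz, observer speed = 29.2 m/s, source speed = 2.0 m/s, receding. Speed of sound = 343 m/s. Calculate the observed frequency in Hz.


Given values:
  f_s = 4115.2 Hz, v_o = 29.2 m/s, v_s = 2.0 m/s
  Direction: receding
Formula: f_o = f_s * (c - v_o) / (c + v_s)
Numerator: c - v_o = 343 - 29.2 = 313.8
Denominator: c + v_s = 343 + 2.0 = 345.0
f_o = 4115.2 * 313.8 / 345.0 = 3743.04

3743.04 Hz


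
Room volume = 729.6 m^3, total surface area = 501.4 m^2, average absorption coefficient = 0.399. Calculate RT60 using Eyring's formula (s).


Given values:
  V = 729.6 m^3, S = 501.4 m^2, alpha = 0.399
Formula: RT60 = 0.161 * V / (-S * ln(1 - alpha))
Compute ln(1 - 0.399) = ln(0.601) = -0.50916
Denominator: -501.4 * -0.50916 = 255.2928
Numerator: 0.161 * 729.6 = 117.4656
RT60 = 117.4656 / 255.2928 = 0.46

0.46 s


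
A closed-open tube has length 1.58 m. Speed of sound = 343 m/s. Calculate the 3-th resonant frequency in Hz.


Given values:
  Tube type: closed-open, L = 1.58 m, c = 343 m/s, n = 3
Formula: f_n = (2n - 1) * c / (4 * L)
Compute 2n - 1 = 2*3 - 1 = 5
Compute 4 * L = 4 * 1.58 = 6.32
f = 5 * 343 / 6.32
f = 271.36

271.36 Hz


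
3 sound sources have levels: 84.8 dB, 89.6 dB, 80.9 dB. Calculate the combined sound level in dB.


Formula: L_total = 10 * log10( sum(10^(Li/10)) )
  Source 1: 10^(84.8/10) = 301995172.0402
  Source 2: 10^(89.6/10) = 912010839.3559
  Source 3: 10^(80.9/10) = 123026877.0812
Sum of linear values = 1337032888.4773
L_total = 10 * log10(1337032888.4773) = 91.26

91.26 dB


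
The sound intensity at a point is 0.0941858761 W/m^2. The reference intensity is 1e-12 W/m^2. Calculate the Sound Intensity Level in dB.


Given values:
  I = 0.0941858761 W/m^2
  I_ref = 1e-12 W/m^2
Formula: SIL = 10 * log10(I / I_ref)
Compute ratio: I / I_ref = 94185876100
Compute log10: log10(94185876100) = 10.973986
Multiply: SIL = 10 * 10.973986 = 109.74

109.74 dB


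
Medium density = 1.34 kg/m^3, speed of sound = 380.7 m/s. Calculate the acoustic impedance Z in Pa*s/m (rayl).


Given values:
  rho = 1.34 kg/m^3
  c = 380.7 m/s
Formula: Z = rho * c
Z = 1.34 * 380.7
Z = 510.14

510.14 rayl


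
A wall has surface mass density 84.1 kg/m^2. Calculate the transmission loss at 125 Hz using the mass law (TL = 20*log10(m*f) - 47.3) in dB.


Given values:
  m = 84.1 kg/m^2, f = 125 Hz
Formula: TL = 20 * log10(m * f) - 47.3
Compute m * f = 84.1 * 125 = 10512.5
Compute log10(10512.5) = 4.021706
Compute 20 * 4.021706 = 80.4341
TL = 80.4341 - 47.3 = 33.13

33.13 dB


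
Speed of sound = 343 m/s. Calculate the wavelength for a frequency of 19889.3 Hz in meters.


Given values:
  c = 343 m/s, f = 19889.3 Hz
Formula: lambda = c / f
lambda = 343 / 19889.3
lambda = 0.0172

0.0172 m


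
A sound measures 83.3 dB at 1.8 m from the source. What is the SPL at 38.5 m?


Given values:
  SPL1 = 83.3 dB, r1 = 1.8 m, r2 = 38.5 m
Formula: SPL2 = SPL1 - 20 * log10(r2 / r1)
Compute ratio: r2 / r1 = 38.5 / 1.8 = 21.3889
Compute log10: log10(21.3889) = 1.330188
Compute drop: 20 * 1.330188 = 26.6038
SPL2 = 83.3 - 26.6038 = 56.7

56.7 dB


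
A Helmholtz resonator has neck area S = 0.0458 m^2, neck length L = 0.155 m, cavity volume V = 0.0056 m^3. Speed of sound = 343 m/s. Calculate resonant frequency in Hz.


Given values:
  S = 0.0458 m^2, L = 0.155 m, V = 0.0056 m^3, c = 343 m/s
Formula: f = (c / (2*pi)) * sqrt(S / (V * L))
Compute V * L = 0.0056 * 0.155 = 0.000868
Compute S / (V * L) = 0.0458 / 0.000868 = 52.765
Compute sqrt(52.765) = 7.263952
Compute c / (2*pi) = 343 / 6.283185 = 54.590148
f = 54.590148 * 7.263952 = 396.54

396.54 Hz
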